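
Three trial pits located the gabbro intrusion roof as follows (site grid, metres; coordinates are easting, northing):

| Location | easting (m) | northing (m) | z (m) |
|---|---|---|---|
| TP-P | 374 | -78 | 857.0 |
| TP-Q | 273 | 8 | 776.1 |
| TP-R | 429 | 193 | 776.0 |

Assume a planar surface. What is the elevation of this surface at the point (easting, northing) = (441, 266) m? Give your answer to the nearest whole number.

Two edge vectors: TP-P→TP-Q = (-101, 86, -80.9), TP-P→TP-R = (55, 271, -81).
Normal n = (TP-P→TP-Q) × (TP-P→TP-R) = (14957.9, -12630.5, -32101).
So ∂z/∂easting = −n_x/n_z = 0.46596 and ∂z/∂northing = −n_y/n_z = −0.39346.
Intercept c from TP-P: 857 − 174.27 − 30.69 = 652.04.
At (441, 266): z = 205.5 − 104.7 + 652.04 = 752.9 m.

753 m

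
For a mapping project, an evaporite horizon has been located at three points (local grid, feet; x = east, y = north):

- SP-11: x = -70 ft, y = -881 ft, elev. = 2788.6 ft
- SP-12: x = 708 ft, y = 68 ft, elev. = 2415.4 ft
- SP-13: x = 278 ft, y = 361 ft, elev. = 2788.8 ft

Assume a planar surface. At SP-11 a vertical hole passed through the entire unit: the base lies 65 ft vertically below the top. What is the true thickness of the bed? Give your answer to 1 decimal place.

Two edge vectors: SP-11→SP-12 = (778, 949, -373.2), SP-11→SP-13 = (348, 1242, 0.2).
Normal n = (SP-11→SP-12) × (SP-11→SP-13) = (463704.2, -130029.2, 636024).
So ∂z/∂x = −n_x/n_z = −0.72907 and ∂z/∂y = −n_y/n_z = 0.20444.
|∇z| = √(a²+b²) = 0.75719, so dip δ = arctan(0.75719) = 37.13°.
True thickness = vertical thickness × cos δ = 65 × cos 37.13° = 51.8 ft.

51.8 ft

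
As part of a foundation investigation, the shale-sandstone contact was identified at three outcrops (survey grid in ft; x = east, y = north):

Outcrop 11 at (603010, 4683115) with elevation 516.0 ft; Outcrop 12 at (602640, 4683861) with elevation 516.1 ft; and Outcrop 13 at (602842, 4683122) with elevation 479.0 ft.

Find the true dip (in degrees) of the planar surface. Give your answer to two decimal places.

14.10°

Let the plane be z = a·x + b·y + c.
Outcrop 12−Outcrop 11: −370a + 746b = 0.1;  Outcrop 13−Outcrop 11: −168a + 7b = −37.
Solving gives a = 0.22489, b = 0.11168.
Gradient magnitude |∇z| = √(a² + b²) = √(0.05058 + 0.01247) = 0.25109.
True dip = arctan(0.25109) = 14.10°, dipping toward WSW (azimuth ≈ 244°).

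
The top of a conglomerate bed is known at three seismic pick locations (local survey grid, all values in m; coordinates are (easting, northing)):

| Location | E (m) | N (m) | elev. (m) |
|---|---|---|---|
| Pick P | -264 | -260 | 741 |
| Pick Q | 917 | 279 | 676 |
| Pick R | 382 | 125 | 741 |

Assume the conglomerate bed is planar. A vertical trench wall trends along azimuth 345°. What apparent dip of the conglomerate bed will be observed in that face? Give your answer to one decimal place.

Let the plane be z = a·E + b·N + c.
Pick Q−Pick P: 1181a + 539b = −65;  Pick R−Pick P: 646a + 385b = 0.
Solving gives a = −0.23500, b = 0.39431.
Unit vector along 345° is (sin 345°, cos 345°) = (-0.2588, 0.9659).
Slope in that direction = a·(-0.2588) + b·(0.9659) = 0.44169.
Apparent dip = arctan|0.44169| = 23.8° (true dip is 24.7°, so apparent ≤ true as expected).

23.8°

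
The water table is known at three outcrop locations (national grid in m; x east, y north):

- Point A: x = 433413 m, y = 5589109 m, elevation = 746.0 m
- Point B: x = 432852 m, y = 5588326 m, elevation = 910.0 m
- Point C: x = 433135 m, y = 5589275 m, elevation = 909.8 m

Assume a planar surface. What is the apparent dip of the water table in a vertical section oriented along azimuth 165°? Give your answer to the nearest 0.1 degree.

Two edge vectors: Point A→Point B = (-561, -783, 164), Point A→Point C = (-278, 166, 163.8).
Normal n = (Point A→Point B) × (Point A→Point C) = (-155479.4, 46299.8, -310800).
So ∂z/∂x = −n_x/n_z = −0.50026 and ∂z/∂y = −n_y/n_z = 0.14897.
Unit vector along 165° is (sin 165°, cos 165°) = (0.2588, -0.9659).
Slope in that direction = a·(0.2588) + b·(-0.9659) = −0.27337.
Apparent dip = arctan|0.27337| = 15.3° (true dip is 27.6°, so apparent ≤ true as expected).

15.3°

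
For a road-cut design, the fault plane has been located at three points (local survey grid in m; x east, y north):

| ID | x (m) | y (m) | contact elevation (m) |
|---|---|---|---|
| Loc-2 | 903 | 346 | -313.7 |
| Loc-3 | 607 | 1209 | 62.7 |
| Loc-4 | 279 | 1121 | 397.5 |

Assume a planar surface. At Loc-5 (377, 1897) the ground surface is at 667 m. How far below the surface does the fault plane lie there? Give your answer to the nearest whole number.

Let the plane be z = a·x + b·y + c.
Loc-3−Loc-2: −296a + 863b = 376.4;  Loc-4−Loc-2: −624a + 775b = 711.2.
Solving gives a = −1.04187, b = 0.07880.
Then c = -313.7 − a·903 − b·346 = 599.85.
At (377, 1897): z_contact = −392.8 + 149.5 + 599.85 = 356.5 m.
Depth below ground = 667 − 356.5 = 310 m.

310 m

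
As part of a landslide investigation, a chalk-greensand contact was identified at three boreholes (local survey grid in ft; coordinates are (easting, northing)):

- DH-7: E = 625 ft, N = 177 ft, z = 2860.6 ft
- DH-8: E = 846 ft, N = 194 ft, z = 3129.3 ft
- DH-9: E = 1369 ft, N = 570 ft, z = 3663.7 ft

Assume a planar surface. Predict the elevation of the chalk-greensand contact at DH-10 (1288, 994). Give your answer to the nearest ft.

Two edge vectors: DH-7→DH-8 = (221, 17, 268.7), DH-7→DH-9 = (744, 393, 803.1).
Normal n = (DH-7→DH-8) × (DH-7→DH-9) = (-91946.4, 22427.7, 74205).
So ∂z/∂E = −n_x/n_z = 1.23909 and ∂z/∂N = −n_y/n_z = −0.30224.
Intercept c from DH-7: 2860.6 − 774.43 + 53.50 = 2139.67.
At (1288, 994): z = 1595.9 − 300.4 + 2139.67 = 3435.2 ft.

3435 ft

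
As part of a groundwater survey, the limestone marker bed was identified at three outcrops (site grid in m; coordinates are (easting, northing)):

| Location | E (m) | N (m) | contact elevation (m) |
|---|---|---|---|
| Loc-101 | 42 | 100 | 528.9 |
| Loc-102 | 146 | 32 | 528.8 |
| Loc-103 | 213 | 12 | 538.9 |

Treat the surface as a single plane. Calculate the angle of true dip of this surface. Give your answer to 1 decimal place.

27.0°

Let the plane be z = a·E + b·N + c.
Loc-102−Loc-101: 104a − 68b = −0.1;  Loc-103−Loc-101: 171a − 88b = 10.
Solving gives a = 0.27819, b = 0.42694.
Gradient magnitude |∇z| = √(a² + b²) = √(0.07739 + 0.18228) = 0.50957.
True dip = arctan(0.50957) = 27.0°, dipping toward SSW (azimuth ≈ 213°).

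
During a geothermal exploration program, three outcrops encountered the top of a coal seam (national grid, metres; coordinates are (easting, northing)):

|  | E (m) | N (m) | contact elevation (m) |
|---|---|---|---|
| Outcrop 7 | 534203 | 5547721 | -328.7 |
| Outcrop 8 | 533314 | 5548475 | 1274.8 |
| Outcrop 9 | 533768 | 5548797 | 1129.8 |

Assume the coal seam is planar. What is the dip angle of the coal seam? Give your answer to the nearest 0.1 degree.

54.0°

Two edge vectors: Outcrop 7→Outcrop 8 = (-889, 754, 1603.5), Outcrop 7→Outcrop 9 = (-435, 1076, 1458.5).
Normal n = (Outcrop 7→Outcrop 8) × (Outcrop 7→Outcrop 9) = (-625657, 599084, -628574).
So ∂z/∂E = −n_x/n_z = −0.99536 and ∂z/∂N = −n_y/n_z = 0.95308.
Gradient magnitude |∇z| = √(a² + b²) = √(0.99074 + 0.90837) = 1.37808.
True dip = arctan(1.37808) = 54.0°, dipping toward SE (azimuth ≈ 134°).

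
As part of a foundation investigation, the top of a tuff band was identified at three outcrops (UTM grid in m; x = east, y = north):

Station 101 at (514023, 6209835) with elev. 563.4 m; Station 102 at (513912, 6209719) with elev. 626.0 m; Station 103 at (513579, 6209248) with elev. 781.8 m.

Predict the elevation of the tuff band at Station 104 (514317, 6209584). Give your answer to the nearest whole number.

252 m

Let the plane be z = a·x + b·y + c.
Station 102−Station 101: −111a − 116b = 62.6;  Station 103−Station 101: −444a − 587b = 218.4.
Solving gives a = −0.83584560, b = 0.26016260.
Then c = 563.4 − a·514023 − b·6209835 = −1185359.57.
At (514317, 6209584): z = −429889.6 + 1615501.5 − 1185359.57 = 252.4 m.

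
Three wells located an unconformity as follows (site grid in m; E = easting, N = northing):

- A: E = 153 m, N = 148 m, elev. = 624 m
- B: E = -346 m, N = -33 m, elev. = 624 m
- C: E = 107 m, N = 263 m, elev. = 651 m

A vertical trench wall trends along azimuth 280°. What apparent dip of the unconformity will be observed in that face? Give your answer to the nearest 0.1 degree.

Two edge vectors: A→B = (-499, -181, 0), A→C = (-46, 115, 27).
Normal n = (A→B) × (A→C) = (-4887, 13473, -65711).
So ∂z/∂E = −n_x/n_z = −0.07437 and ∂z/∂N = −n_y/n_z = 0.20503.
Unit vector along 280° is (sin 280°, cos 280°) = (-0.9848, 0.1736).
Slope in that direction = a·(-0.9848) + b·(0.1736) = 0.10885.
Apparent dip = arctan|0.10885| = 6.2° (true dip is 12.3°, so apparent ≤ true as expected).

6.2°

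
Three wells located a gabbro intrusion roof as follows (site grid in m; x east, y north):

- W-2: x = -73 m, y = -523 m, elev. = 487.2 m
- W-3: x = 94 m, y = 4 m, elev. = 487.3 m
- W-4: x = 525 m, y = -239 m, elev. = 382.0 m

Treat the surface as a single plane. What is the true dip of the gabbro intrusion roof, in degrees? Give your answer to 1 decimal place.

Two edge vectors: W-2→W-3 = (167, 527, 0.1), W-2→W-4 = (598, 284, -105.2).
Normal n = (W-2→W-3) × (W-2→W-4) = (-55468.8, 17628.2, -267718).
So ∂z/∂x = −n_x/n_z = −0.20719 and ∂z/∂y = −n_y/n_z = 0.06585.
Gradient magnitude |∇z| = √(a² + b²) = √(0.04293 + 0.00434) = 0.21740.
True dip = arctan(0.21740) = 12.3°, dipping toward ESE (azimuth ≈ 108°).

12.3°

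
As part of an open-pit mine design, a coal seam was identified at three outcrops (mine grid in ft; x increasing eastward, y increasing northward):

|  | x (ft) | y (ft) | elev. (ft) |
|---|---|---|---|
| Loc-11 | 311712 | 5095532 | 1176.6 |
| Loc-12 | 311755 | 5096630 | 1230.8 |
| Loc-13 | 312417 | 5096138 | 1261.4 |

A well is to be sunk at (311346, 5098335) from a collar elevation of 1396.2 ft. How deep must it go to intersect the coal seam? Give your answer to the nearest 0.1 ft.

Let the plane be z = a·x + b·y + c.
Loc-12−Loc-11: 43a + 1098b = 54.2;  Loc-13−Loc-11: 705a + 606b = 84.8.
Solving gives a = 0.080565003, b = 0.046207382.
Then c = 1176.6 − a·311712 − b·5095532 = −259387.67.
At (311346, 5098335): z_contact = 25083.59 + 235580.71 − 259387.67 = 1276.63 ft.
Depth below ground = 1396.2 − 1276.63 = 119.6 ft.

119.6 ft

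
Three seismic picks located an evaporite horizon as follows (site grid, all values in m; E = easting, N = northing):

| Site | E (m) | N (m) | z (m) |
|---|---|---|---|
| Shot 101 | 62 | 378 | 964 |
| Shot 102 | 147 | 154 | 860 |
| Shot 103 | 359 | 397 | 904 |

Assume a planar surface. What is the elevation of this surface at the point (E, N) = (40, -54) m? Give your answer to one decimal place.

Two edge vectors: Shot 101→Shot 102 = (85, -224, -104), Shot 101→Shot 103 = (297, 19, -60).
Normal n = (Shot 101→Shot 102) × (Shot 101→Shot 103) = (15416, -25788, 68143).
So ∂z/∂E = −n_x/n_z = −0.22623 and ∂z/∂N = −n_y/n_z = 0.37844.
Intercept c from Shot 101: 964 + 14.03 − 143.05 = 834.98.
At (40, -54): z = −9.0 − 20.4 + 834.98 = 805.5 m.

805.5 m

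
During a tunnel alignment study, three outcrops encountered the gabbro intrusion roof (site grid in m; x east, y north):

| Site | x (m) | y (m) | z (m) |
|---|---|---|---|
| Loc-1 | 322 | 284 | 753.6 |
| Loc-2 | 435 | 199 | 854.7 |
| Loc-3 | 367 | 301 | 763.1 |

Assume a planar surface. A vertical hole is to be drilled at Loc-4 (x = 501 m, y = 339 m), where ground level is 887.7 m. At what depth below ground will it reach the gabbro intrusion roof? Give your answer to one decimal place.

Let the plane be z = a·x + b·y + c.
Loc-2−Loc-1: 113a − 85b = 101.1;  Loc-3−Loc-1: 45a + 17b = 9.5.
Solving gives a = 0.43964, b = −0.60494.
Then c = 753.6 − a·322 − b·284 = 783.84.
At (501, 339): z_contact = 220.26 − 205.08 + 783.84 = 799.02 m.
Depth below ground = 887.7 − 799.02 = 88.7 m.

88.7 m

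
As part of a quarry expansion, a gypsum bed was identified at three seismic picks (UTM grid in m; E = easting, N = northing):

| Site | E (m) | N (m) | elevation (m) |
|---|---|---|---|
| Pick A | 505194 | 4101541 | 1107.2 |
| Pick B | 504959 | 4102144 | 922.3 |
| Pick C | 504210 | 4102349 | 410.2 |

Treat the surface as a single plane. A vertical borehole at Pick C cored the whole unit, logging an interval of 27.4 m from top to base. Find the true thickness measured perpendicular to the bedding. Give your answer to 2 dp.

22.73 m

Two edge vectors: Pick A→Pick B = (-235, 603, -184.9), Pick A→Pick C = (-984, 808, -697).
Normal n = (Pick A→Pick B) × (Pick A→Pick C) = (-270891.8, 18146.6, 403472).
So ∂z/∂E = −n_x/n_z = 0.67140 and ∂z/∂N = −n_y/n_z = −0.04498.
|∇z| = √(a²+b²) = 0.67291, so dip δ = arctan(0.67291) = 33.94°.
True thickness = vertical thickness × cos δ = 27.4 × cos 33.94° = 22.73 m.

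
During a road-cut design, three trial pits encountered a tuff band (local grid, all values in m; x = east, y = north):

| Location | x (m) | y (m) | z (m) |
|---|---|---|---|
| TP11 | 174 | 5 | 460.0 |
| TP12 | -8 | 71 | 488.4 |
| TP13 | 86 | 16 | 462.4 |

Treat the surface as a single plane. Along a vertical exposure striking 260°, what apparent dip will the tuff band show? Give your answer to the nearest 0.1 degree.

Let the plane be z = a·x + b·y + c.
TP12−TP11: −182a + 66b = 28.4;  TP13−TP11: −88a + 11b = 2.4.
Solving gives a = 0.04046, b = 0.54188.
Unit vector along 260° is (sin 260°, cos 260°) = (-0.9848, -0.1736).
Slope in that direction = a·(-0.9848) + b·(-0.1736) = −0.13394.
Apparent dip = arctan|0.13394| = 7.6° (true dip is 28.5°, so apparent ≤ true as expected).

7.6°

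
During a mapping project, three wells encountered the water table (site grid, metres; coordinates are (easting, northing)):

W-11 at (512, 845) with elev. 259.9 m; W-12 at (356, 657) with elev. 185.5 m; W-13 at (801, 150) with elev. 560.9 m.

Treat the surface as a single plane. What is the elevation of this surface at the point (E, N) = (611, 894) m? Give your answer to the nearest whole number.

318 m

Let the plane be z = a·E + b·N + c.
W-12−W-11: −156a − 188b = −74.4;  W-13−W-11: 289a − 695b = 301.
Solving gives a = 0.66541, b = −0.15640.
Then c = 259.9 − a·512 − b·845 = 51.37.
At (611, 894): z = 406.6 − 139.8 + 51.37 = 318.1 m.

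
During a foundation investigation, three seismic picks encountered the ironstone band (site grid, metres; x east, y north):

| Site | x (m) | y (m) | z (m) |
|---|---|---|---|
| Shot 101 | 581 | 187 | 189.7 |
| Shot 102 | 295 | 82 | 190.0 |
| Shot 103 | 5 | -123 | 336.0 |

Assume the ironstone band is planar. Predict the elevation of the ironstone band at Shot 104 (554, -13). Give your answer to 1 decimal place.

470.8 m

Let the plane be z = a·x + b·y + c.
Shot 102−Shot 101: −286a − 105b = 0.3;  Shot 103−Shot 101: −576a − 310b = 146.3.
Solving gives a = 0.54182, b = −1.47867.
Then c = 189.7 − a·581 − b·187 = 151.41.
At (554, -13): z = 300.2 + 19.2 + 151.41 = 470.8 m.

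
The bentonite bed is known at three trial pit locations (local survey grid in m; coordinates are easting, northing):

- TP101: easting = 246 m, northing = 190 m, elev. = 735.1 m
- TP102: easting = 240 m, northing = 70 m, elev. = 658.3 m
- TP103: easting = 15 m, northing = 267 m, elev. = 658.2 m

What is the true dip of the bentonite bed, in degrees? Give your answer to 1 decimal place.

Let the plane be z = a·easting + b·northing + c.
TP102−TP101: −6a − 120b = −76.8;  TP103−TP101: −231a + 77b = −76.9.
Solving gives a = 0.53728, b = 0.61314.
Gradient magnitude |∇z| = √(a² + b²) = √(0.28867 + 0.37594) = 0.81523.
True dip = arctan(0.81523) = 39.2°, dipping toward SW (azimuth ≈ 221°).

39.2°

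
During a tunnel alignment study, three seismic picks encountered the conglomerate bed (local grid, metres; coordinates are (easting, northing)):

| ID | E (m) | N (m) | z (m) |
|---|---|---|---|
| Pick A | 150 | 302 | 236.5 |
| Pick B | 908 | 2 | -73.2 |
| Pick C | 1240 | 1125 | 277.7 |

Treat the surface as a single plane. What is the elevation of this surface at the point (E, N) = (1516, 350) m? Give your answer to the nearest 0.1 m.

-93.3 m

Let the plane be z = a·E + b·N + c.
Pick B−Pick A: 758a − 300b = −309.7;  Pick C−Pick A: 1090a + 823b = 41.2.
Solving gives a = −0.255064, b = 0.387873.
Then c = 236.5 − a·150 − b·302 = 157.62.
At (1516, 350): z = −386.7 + 135.8 + 157.62 = -93.3 m.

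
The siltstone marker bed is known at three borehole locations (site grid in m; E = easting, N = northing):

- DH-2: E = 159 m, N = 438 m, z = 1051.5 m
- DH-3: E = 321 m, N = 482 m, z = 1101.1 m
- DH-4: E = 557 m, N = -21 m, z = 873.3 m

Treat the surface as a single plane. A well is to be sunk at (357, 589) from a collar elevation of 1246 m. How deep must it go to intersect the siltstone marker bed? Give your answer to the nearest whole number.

82 m

Two edge vectors: DH-2→DH-3 = (162, 44, 49.6), DH-2→DH-4 = (398, -459, -178.2).
Normal n = (DH-2→DH-3) × (DH-2→DH-4) = (14925.6, 48609.2, -91870).
So ∂z/∂E = −n_x/n_z = 0.16246 and ∂z/∂N = −n_y/n_z = 0.52911.
Intercept c from DH-2: 1051.5 − 25.83 − 231.75 = 793.92.
At (357, 589): z_contact = 58.0 + 311.6 + 793.92 = 1163.6 m.
Depth below ground = 1246 − 1163.6 = 82 m.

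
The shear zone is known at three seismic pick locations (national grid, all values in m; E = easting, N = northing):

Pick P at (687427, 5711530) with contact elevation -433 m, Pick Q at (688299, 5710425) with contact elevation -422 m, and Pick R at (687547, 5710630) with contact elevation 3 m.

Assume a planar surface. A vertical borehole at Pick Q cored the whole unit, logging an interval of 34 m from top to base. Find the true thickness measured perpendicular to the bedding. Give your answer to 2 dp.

24.92 m

Two edge vectors: Pick P→Pick Q = (872, -1105, 11), Pick P→Pick R = (120, -900, 436).
Normal n = (Pick P→Pick Q) × (Pick P→Pick R) = (-471880, -378872, -652200).
So ∂z/∂E = −n_x/n_z = −0.72352 and ∂z/∂N = −n_y/n_z = −0.58091.
|∇z| = √(a²+b²) = 0.92787, so dip δ = arctan(0.92787) = 42.86°.
True thickness = vertical thickness × cos δ = 34 × cos 42.86° = 24.92 m.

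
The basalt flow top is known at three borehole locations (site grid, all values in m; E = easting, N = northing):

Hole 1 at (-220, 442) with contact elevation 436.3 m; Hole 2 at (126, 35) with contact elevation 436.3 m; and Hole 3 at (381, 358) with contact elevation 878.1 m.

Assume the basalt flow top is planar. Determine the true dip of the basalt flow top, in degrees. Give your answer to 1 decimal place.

47.6°

Let the plane be z = a·E + b·N + c.
Hole 2−Hole 1: 346a − 407b = 0;  Hole 3−Hole 1: 601a − 84b = 441.8.
Solving gives a = 0.83423, b = 0.70920.
Gradient magnitude |∇z| = √(a² + b²) = √(0.69594 + 0.50296) = 1.09494.
True dip = arctan(1.09494) = 47.6°, dipping toward SW (azimuth ≈ 230°).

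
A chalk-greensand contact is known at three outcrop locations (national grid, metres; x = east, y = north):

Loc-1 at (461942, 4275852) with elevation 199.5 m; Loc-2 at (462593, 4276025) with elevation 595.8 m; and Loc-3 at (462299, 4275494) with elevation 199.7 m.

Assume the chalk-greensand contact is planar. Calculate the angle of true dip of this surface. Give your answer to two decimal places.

Let the plane be z = a·x + b·y + c.
Loc-2−Loc-1: 651a + 173b = 396.3;  Loc-3−Loc-1: 357a − 358b = 0.2.
Solving gives a = 0.48135, b = 0.47944.
Gradient magnitude |∇z| = √(a² + b²) = √(0.23169 + 0.22987) = 0.67938.
True dip = arctan(0.67938) = 34.19°, dipping toward SW (azimuth ≈ 225°).

34.19°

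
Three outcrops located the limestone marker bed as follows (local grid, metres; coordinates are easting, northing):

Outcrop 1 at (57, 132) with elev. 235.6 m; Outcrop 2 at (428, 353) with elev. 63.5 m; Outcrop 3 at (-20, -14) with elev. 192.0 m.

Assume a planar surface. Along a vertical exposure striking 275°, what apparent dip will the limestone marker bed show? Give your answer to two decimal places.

45.04°

Two edge vectors: Outcrop 1→Outcrop 2 = (371, 221, -172.1), Outcrop 1→Outcrop 3 = (-77, -146, -43.6).
Normal n = (Outcrop 1→Outcrop 2) × (Outcrop 1→Outcrop 3) = (-34762.2, 29427.3, -37149).
So ∂z/∂easting = −n_x/n_z = −0.93575 and ∂z/∂northing = −n_y/n_z = 0.79214.
Unit vector along 275° is (sin 275°, cos 275°) = (-0.9962, 0.0872).
Slope in that direction = a·(-0.9962) + b·(0.0872) = 1.00123.
Apparent dip = arctan|1.00123| = 45.04° (true dip is 50.8°, so apparent ≤ true as expected).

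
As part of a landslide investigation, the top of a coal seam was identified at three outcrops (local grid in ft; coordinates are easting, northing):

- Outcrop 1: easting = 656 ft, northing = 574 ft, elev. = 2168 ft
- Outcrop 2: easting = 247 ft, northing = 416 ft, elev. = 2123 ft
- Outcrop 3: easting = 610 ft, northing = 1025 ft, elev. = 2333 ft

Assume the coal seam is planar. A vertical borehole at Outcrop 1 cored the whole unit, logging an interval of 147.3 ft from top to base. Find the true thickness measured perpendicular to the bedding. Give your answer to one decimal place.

Two edge vectors: Outcrop 1→Outcrop 2 = (-409, -158, -45), Outcrop 1→Outcrop 3 = (-46, 451, 165).
Normal n = (Outcrop 1→Outcrop 2) × (Outcrop 1→Outcrop 3) = (-5775, 69555, -191727).
So ∂z/∂easting = −n_x/n_z = −0.03012 and ∂z/∂northing = −n_y/n_z = 0.36278.
|∇z| = √(a²+b²) = 0.36403, so dip δ = arctan(0.36403) = 20.00°.
True thickness = vertical thickness × cos δ = 147.3 × cos 20.00° = 138.4 ft.

138.4 ft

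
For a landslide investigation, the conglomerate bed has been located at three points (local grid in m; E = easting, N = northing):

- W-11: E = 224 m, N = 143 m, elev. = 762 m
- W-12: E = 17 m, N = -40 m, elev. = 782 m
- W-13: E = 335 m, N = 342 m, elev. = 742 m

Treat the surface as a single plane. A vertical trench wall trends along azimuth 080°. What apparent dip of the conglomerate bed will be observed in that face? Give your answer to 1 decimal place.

1.8°

Let the plane be z = a·E + b·N + c.
W-12−W-11: −207a − 183b = 20;  W-13−W-11: 111a + 199b = −20.
Solving gives a = −0.01533, b = −0.09195.
Unit vector along 080° is (sin 80°, cos 80°) = (0.9848, 0.1736).
Slope in that direction = a·(0.9848) + b·(0.1736) = −0.03106.
Apparent dip = arctan|0.03106| = 1.8° (true dip is 5.3°, so apparent ≤ true as expected).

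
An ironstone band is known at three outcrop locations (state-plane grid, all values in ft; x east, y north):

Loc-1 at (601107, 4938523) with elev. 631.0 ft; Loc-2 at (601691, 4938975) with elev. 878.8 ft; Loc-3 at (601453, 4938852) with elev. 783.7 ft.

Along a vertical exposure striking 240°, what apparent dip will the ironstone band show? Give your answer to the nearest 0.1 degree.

Let the plane be z = a·x + b·y + c.
Loc-2−Loc-1: 584a + 452b = 247.8;  Loc-3−Loc-1: 346a + 329b = 152.7.
Solving gives a = 0.34987, b = 0.09618.
Unit vector along 240° is (sin 240°, cos 240°) = (-0.8660, -0.5000).
Slope in that direction = a·(-0.8660) + b·(-0.5000) = −0.35109.
Apparent dip = arctan|0.35109| = 19.3° (true dip is 19.9°, so apparent ≤ true as expected).

19.3°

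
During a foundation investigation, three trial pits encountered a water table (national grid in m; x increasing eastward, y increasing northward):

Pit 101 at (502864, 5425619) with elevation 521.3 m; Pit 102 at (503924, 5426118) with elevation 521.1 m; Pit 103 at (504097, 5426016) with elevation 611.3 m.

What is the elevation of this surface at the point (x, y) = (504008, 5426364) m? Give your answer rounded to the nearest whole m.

Two edge vectors: Pit 101→Pit 102 = (1060, 499, -0.2), Pit 101→Pit 103 = (1233, 397, 90).
Normal n = (Pit 101→Pit 102) × (Pit 101→Pit 103) = (44989.4, -95646.6, -194447).
So ∂z/∂x = −n_x/n_z = 0.23137102 and ∂z/∂y = −n_y/n_z = −0.49189034.
Intercept c from Pit 101: 521.3 − 116348.15 + 2668809.55 = 2552982.69.
At (504008, 5426364): z = 116612.8 − 2669176.0 + 2552982.69 = 419.5 m.

420 m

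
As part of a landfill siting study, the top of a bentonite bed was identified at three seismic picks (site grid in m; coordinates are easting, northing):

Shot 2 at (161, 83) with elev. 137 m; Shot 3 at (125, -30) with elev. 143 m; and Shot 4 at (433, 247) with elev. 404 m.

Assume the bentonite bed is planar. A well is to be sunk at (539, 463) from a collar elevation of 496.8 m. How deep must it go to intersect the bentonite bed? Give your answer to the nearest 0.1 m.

Let the plane be z = a·easting + b·northing + c.
Shot 3−Shot 2: −36a − 113b = 6;  Shot 4−Shot 2: 272a + 164b = 267.
Solving gives a = 1.25463, b = −0.45280.
Then c = 137 − a·161 − b·83 = −27.41.
At (539, 463): z_contact = 676.25 − 209.65 − 27.41 = 439.19 m.
Depth below ground = 496.8 − 439.19 = 57.6 m.

57.6 m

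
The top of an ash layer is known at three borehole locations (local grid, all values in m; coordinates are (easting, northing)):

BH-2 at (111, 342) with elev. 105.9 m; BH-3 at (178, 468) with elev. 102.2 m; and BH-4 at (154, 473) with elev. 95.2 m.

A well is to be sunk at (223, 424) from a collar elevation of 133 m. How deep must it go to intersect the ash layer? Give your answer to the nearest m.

Two edge vectors: BH-2→BH-3 = (67, 126, -3.7), BH-2→BH-4 = (43, 131, -10.7).
Normal n = (BH-2→BH-3) × (BH-2→BH-4) = (-863.5, 557.8, 3359).
So ∂z/∂E = −n_x/n_z = 0.25707 and ∂z/∂N = −n_y/n_z = −0.16606.
Intercept c from BH-2: 105.9 − 28.53 + 56.79 = 134.16.
At (223, 424): z_contact = 57.3 − 70.4 + 134.16 = 121.1 m.
Depth below ground = 133 − 121.1 = 12 m.

12 m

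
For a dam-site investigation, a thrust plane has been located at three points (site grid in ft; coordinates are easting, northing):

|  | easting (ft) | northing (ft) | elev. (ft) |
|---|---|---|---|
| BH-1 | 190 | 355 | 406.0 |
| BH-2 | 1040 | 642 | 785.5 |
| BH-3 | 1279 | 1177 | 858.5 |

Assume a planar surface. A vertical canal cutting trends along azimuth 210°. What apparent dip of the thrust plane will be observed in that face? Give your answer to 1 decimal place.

9.7°

Two edge vectors: BH-1→BH-2 = (850, 287, 379.5), BH-1→BH-3 = (1089, 822, 452.5).
Normal n = (BH-1→BH-2) × (BH-1→BH-3) = (-182081.5, 28650.5, 386157).
So ∂z/∂easting = −n_x/n_z = 0.47152 and ∂z/∂northing = −n_y/n_z = −0.07419.
Unit vector along 210° is (sin 210°, cos 210°) = (-0.5000, -0.8660).
Slope in that direction = a·(-0.5000) + b·(-0.8660) = −0.17151.
Apparent dip = arctan|0.17151| = 9.7° (true dip is 25.5°, so apparent ≤ true as expected).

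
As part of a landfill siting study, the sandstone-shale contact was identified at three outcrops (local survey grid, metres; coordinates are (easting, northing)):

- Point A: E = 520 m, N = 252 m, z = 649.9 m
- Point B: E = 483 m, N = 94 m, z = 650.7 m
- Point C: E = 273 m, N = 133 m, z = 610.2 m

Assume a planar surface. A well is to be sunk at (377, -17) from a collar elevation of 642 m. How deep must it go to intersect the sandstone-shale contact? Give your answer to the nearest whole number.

5 m

Two edge vectors: Point A→Point B = (-37, -158, 0.8), Point A→Point C = (-247, -119, -39.7).
Normal n = (Point A→Point B) × (Point A→Point C) = (6367.8, -1666.5, -34623).
So ∂z/∂E = −n_x/n_z = 0.18392 and ∂z/∂N = −n_y/n_z = −0.04813.
Intercept c from Point A: 649.9 − 95.64 + 12.13 = 566.39.
At (377, -17): z_contact = 69.3 + 0.8 + 566.39 = 636.5 m.
Depth below ground = 642 − 636.5 = 5 m.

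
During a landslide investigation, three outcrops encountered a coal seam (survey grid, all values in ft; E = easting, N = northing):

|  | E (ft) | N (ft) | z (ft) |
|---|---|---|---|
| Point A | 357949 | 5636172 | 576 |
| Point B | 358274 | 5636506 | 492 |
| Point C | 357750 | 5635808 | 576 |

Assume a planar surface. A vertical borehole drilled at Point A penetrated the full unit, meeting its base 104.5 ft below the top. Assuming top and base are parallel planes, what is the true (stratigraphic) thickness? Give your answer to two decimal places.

86.72 ft

Let the plane be z = a·E + b·N + c.
Point B−Point A: 325a + 334b = −84;  Point C−Point A: −199a − 364b = 0.
Solving gives a = −0.58988, b = 0.32249.
|∇z| = √(a²+b²) = 0.67228, so dip δ = arctan(0.67228) = 33.91°.
True thickness = vertical thickness × cos δ = 104.5 × cos 33.91° = 86.72 ft.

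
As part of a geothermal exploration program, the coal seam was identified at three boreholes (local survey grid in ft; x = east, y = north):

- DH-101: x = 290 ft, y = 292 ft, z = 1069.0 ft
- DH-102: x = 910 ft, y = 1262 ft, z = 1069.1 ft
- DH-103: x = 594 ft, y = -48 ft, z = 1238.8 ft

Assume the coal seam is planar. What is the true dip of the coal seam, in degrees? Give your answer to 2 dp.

21.14°

Two edge vectors: DH-101→DH-102 = (620, 970, 0.1), DH-101→DH-103 = (304, -340, 169.8).
Normal n = (DH-101→DH-102) × (DH-101→DH-103) = (164740, -105245.6, -505680).
So ∂z/∂x = −n_x/n_z = 0.32578 and ∂z/∂y = −n_y/n_z = −0.20813.
Gradient magnitude |∇z| = √(a² + b²) = √(0.10613 + 0.04332) = 0.38659.
True dip = arctan(0.38659) = 21.14°, dipping toward WNW (azimuth ≈ 303°).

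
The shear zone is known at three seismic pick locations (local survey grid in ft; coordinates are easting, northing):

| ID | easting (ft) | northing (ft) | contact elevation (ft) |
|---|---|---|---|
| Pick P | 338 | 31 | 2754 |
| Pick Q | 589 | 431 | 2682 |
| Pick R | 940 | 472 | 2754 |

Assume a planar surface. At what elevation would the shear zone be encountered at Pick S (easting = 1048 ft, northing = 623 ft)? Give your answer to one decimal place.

Let the plane be z = a·easting + b·northing + c.
Pick Q−Pick P: 251a + 400b = −72;  Pick R−Pick P: 602a + 441b = 0.
Solving gives a = 0.244042, b = −0.333136.
Then c = 2754 − a·338 − b·31 = 2681.84.
At (1048, 623): z = 255.8 − 207.5 + 2681.84 = 2730.1 ft.

2730.1 ft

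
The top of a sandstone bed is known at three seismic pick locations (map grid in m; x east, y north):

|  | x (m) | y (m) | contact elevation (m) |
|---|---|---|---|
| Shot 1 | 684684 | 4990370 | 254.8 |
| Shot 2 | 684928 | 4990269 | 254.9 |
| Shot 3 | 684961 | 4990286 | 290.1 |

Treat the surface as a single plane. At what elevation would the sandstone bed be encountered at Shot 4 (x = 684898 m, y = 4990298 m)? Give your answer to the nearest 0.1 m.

Let the plane be z = a·x + b·y + c.
Shot 2−Shot 1: 244a − 101b = 0.1;  Shot 3−Shot 1: 277a − 84b = 35.3.
Solving gives a = 0.475457826, b = 1.147640690.
Then c = 254.8 − a·684684 − b·4990370 = −6052435.24.
At (684898, 4990298): z = 325640.1 + 5727069.0 − 6052435.24 = 273.9 m.

273.9 m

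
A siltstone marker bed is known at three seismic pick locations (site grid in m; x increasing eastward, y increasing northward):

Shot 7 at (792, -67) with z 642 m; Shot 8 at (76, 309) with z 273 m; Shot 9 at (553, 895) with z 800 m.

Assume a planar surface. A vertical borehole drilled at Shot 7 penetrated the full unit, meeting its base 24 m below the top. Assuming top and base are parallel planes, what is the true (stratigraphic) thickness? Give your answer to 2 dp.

Two edge vectors: Shot 7→Shot 8 = (-716, 376, -369), Shot 7→Shot 9 = (-239, 962, 158).
Normal n = (Shot 7→Shot 8) × (Shot 7→Shot 9) = (414386, 201319, -598928).
So ∂z/∂x = −n_x/n_z = 0.69188 and ∂z/∂y = −n_y/n_z = 0.33613.
|∇z| = √(a²+b²) = 0.76921, so dip δ = arctan(0.76921) = 37.57°.
True thickness = vertical thickness × cos δ = 24 × cos 37.57° = 19.02 m.

19.02 m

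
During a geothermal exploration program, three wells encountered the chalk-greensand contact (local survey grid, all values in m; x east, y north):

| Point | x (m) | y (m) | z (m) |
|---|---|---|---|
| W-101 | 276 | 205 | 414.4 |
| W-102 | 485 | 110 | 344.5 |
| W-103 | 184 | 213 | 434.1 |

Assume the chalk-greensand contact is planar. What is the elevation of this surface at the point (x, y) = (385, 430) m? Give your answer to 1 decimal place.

Let the plane be z = a·x + b·y + c.
W-102−W-101: 209a − 95b = −69.9;  W-103−W-101: −92a + 8b = 19.7.
Solving gives a = −0.18567, b = 0.32732.
Then c = 414.4 − a·276 − b·205 = 398.54.
At (385, 430): z = −71.5 + 140.7 + 398.54 = 467.8 m.

467.8 m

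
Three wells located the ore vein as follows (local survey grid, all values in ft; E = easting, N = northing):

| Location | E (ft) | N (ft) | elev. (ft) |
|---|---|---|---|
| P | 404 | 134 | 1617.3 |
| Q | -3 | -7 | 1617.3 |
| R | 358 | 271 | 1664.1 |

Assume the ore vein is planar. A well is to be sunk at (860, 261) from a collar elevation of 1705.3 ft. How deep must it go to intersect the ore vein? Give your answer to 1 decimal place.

Two edge vectors: P→Q = (-407, -141, 0), P→R = (-46, 137, 46.8).
Normal n = (P→Q) × (P→R) = (-6598.8, 19047.6, -62245).
So ∂z/∂E = −n_x/n_z = −0.10601 and ∂z/∂N = −n_y/n_z = 0.30601.
Intercept c from P: 1617.3 + 42.83 − 41.01 = 1619.12.
At (860, 261): z_contact = −91.17 + 79.87 + 1619.12 = 1607.82 ft.
Depth below ground = 1705.3 − 1607.82 = 97.5 ft.

97.5 ft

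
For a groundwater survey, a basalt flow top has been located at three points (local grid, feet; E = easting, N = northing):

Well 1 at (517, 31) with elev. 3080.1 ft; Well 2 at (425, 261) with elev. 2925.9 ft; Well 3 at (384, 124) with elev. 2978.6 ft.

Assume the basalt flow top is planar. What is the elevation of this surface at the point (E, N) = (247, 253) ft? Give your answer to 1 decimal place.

Let the plane be z = a·E + b·N + c.
Well 2−Well 1: −92a + 230b = −154.2;  Well 3−Well 1: −133a + 93b = −101.5.
Solving gives a = 0.40866, b = −0.50697.
Then c = 3080.1 − a·517 − b·31 = 2884.54.
At (247, 253): z = 100.9 − 128.3 + 2884.54 = 2857.2 ft.

2857.2 ft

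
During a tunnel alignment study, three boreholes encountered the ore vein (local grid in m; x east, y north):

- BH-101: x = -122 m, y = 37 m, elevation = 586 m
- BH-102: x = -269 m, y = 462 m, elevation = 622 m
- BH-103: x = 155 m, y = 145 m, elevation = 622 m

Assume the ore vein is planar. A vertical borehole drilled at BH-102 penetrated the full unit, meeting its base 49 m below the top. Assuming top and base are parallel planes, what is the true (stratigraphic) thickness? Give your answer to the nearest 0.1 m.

Two edge vectors: BH-101→BH-102 = (-147, 425, 36), BH-101→BH-103 = (277, 108, 36).
Normal n = (BH-101→BH-102) × (BH-101→BH-103) = (11412, 15264, -133601).
So ∂z/∂x = −n_x/n_z = 0.08542 and ∂z/∂y = −n_y/n_z = 0.11425.
|∇z| = √(a²+b²) = 0.14265, so dip δ = arctan(0.14265) = 8.12°.
True thickness = vertical thickness × cos δ = 49 × cos 8.12° = 48.5 m.

48.5 m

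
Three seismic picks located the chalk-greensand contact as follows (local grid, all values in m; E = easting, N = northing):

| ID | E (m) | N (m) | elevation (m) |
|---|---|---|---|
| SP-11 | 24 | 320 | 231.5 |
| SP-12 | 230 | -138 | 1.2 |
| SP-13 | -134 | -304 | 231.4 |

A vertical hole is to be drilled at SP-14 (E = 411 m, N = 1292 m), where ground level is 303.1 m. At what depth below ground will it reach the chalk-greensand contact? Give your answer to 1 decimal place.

Let the plane be z = a·E + b·N + c.
SP-12−SP-11: 206a − 458b = −230.3;  SP-13−SP-11: −158a − 624b = −0.1.
Solving gives a = −0.715061, b = 0.181217.
Then c = 231.5 − a·24 − b·320 = 190.67.
At (411, 1292): z_contact = −293.89 + 234.13 + 190.67 = 130.91 m.
Depth below ground = 303.1 − 130.91 = 172.2 m.

172.2 m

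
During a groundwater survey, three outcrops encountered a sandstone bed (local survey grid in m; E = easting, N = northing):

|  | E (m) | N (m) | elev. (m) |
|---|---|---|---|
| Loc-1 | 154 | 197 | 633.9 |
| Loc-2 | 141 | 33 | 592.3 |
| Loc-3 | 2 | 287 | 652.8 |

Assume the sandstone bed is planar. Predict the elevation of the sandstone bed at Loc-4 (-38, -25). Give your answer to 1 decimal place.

Let the plane be z = a·E + b·N + c.
Loc-2−Loc-1: −13a − 164b = −41.6;  Loc-3−Loc-1: −152a + 90b = 18.9.
Solving gives a = 0.02469, b = 0.25170.
Then c = 633.9 − a·154 − b·197 = 580.51.
At (-38, -25): z = −0.9 − 6.3 + 580.51 = 573.3 m.

573.3 m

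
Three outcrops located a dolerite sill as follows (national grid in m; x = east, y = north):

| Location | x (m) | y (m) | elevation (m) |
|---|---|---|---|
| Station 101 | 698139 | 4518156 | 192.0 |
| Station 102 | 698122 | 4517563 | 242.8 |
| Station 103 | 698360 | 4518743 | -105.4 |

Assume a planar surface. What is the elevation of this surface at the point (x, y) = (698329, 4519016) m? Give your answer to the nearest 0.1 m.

-81.8 m

Two edge vectors: Station 101→Station 102 = (-17, -593, 50.8), Station 101→Station 103 = (221, 587, -297.4).
Normal n = (Station 101→Station 102) × (Station 101→Station 103) = (146538.6, 6171, 121074).
So ∂z/∂x = −n_x/n_z = −1.210322613 and ∂z/∂y = −n_y/n_z = −0.050968829.
Intercept c from Station 101: 192 + 844973.42 + 230285.12 = 1075450.54.
At (698329, 4519016): z = −845203.4 − 230329.0 + 1075450.54 = -81.8 m.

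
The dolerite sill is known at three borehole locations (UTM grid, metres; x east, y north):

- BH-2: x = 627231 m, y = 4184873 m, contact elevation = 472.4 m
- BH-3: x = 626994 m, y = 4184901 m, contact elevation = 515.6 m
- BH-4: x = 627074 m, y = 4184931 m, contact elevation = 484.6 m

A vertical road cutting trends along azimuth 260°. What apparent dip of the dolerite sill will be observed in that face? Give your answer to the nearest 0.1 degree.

16.7°

Two edge vectors: BH-2→BH-3 = (-237, 28, 43.2), BH-2→BH-4 = (-157, 58, 12.2).
Normal n = (BH-2→BH-3) × (BH-2→BH-4) = (-2164, -3891, -9350).
So ∂z/∂x = −n_x/n_z = −0.23144 and ∂z/∂y = −n_y/n_z = −0.41615.
Unit vector along 260° is (sin 260°, cos 260°) = (-0.9848, -0.1736).
Slope in that direction = a·(-0.9848) + b·(-0.1736) = 0.30019.
Apparent dip = arctan|0.30019| = 16.7° (true dip is 25.5°, so apparent ≤ true as expected).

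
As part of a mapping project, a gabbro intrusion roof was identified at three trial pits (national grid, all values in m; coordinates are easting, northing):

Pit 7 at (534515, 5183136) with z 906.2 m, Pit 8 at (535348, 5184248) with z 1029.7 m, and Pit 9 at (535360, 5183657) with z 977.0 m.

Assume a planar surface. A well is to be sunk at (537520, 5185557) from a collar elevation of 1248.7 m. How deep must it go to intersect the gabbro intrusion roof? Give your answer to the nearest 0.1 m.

Two edge vectors: Pit 7→Pit 8 = (833, 1112, 123.5), Pit 7→Pit 9 = (845, 521, 70.8).
Normal n = (Pit 7→Pit 8) × (Pit 7→Pit 9) = (14386.1, 45381.1, -505647).
So ∂z/∂easting = −n_x/n_z = 0.028450876 and ∂z/∂northing = −n_y/n_z = 0.089748580.
Intercept c from Pit 7: 906.2 − 15207.42 − 465179.09 = −479480.31.
At (537520, 5185557): z_contact = 15292.91 + 465396.37 − 479480.31 = 1208.98 m.
Depth below ground = 1248.7 − 1208.98 = 39.7 m.

39.7 m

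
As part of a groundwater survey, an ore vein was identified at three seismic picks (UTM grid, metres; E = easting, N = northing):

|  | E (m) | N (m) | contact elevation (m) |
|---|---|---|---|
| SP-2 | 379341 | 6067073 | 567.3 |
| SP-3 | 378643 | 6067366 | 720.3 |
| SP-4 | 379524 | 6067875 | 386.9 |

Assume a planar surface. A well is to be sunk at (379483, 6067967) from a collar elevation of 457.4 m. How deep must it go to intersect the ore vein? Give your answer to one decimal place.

Two edge vectors: SP-2→SP-3 = (-698, 293, 153), SP-2→SP-4 = (183, 802, -180.4).
Normal n = (SP-2→SP-3) × (SP-2→SP-4) = (-175563.2, -97920.2, -613415).
So ∂z/∂E = −n_x/n_z = −0.286206239 and ∂z/∂N = −n_y/n_z = −0.159631245.
Intercept c from SP-2: 567.3 + 108569.76 + 968494.41 = 1077631.48.
At (379483, 6067967): z_contact = −108610.40 − 968637.13 + 1077631.48 = 383.95 m.
Depth below ground = 457.4 − 383.95 = 73.5 m.

73.5 m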